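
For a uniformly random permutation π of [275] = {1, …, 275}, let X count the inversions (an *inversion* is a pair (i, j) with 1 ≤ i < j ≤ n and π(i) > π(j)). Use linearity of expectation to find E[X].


Write X = Σ X_I over the C(275, 2) = 37675 pairs i < j, with X_I the indicator of one inversion.
There are 37675 indicators.
For each fixed pair i < j, the values π(i) and π(j) are two distinct elements of {1, …, 275} in uniformly random order; by symmetry P[π(i) > π(j)] = 1/2.
By linearity: E[X] = 37675 · (1/2) = C(275, 2) · (1/2) = 37675/2 = 37675/2 ≈ 18837.500.

E[X] = 37675/2 = 18837.500.


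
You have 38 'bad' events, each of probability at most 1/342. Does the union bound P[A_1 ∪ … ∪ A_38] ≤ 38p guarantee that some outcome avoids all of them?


Union bound: P[∪_{i=1}^{38} A_i] ≤ Σ_i P[A_i] ≤ 38·p = 38·(1/342) = 1/9.
Numerically: 1/9 ≈ 0.11111.
Is 1/9 < 1? YES.
Since P[∪ A_i] ≤ 1/9 < 1, the complement has P[∩ A_i^c] ≥ 1 − 1/9 = 8/9 > 0, so some outcome avoids every A_i.

38·p = 1/9 ≈ 0.11111; existence CERTIFIED by the union bound.


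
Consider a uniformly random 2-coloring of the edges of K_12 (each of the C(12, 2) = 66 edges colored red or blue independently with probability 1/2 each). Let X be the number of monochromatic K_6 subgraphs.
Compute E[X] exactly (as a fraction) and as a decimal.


Let X = Σ_S X_S over the C(12, 6) = 924 subsets S of size 6, where X_S = 1 if the K_6 on S is monochromatic.
For a fixed S, the K_6 on S has C(6, 2) = 15 edges. P[all 15 edges red] = (1/2)^15, and likewise for blue, so P[monochromatic] = 2·(1/2)^15 = 2^{1 − 15} = 1/16384.
Summing: E[X] = C(12, 6) · 2^{1 − 15} = 924 · 1/16384 = 231/4096.
Numerically: E[X] ≈ 0.056396.

E[X] = C(12,6)·2^(1−C(6,2)) = 231/4096 ≈ 0.056396.


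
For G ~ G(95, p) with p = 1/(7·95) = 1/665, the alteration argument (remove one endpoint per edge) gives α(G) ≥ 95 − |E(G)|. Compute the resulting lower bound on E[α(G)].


E[|E(G)|] = C(95, 2)·p = 4465 · (1/665) = 47/7.
E[α(G)] ≥ n − E[|E(G)|] = 95 − 47/7 = 618/7.
Numerically: ≈ 88.28571.
(This is only a lower bound; the true E[α(G)] may be larger.)

E[α(G)] ≥ 618/7 ≈ 88.28571.


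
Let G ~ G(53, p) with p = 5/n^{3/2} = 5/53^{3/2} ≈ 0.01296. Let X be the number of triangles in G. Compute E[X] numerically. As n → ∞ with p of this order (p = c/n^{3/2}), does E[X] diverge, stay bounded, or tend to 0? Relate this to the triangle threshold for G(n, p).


Number of potential triangles: C(53, 3) = 23426.
Each occurs with probability p³ ≈ (0.01296)³ ≈ 2.176049e-06.
By linearity: E[X] = C(53, 3)·p³ ≈ 23426 · 2.176049e-06 ≈ 0.0510.
Since α = 3/2 > 1, p = c/n^{3/2} = o(1/n) is below the triangle threshold p ~ 1/n. Asymptotically E[X] ~ (c³/6)·n^{3(1−α)} = (5³/6)·n^{-1.5} → 0, so by Markov's inequality G has no triangles w.h.p.

E[X] ≈ 0.0510; in regime p = Θ(1/n^{3/2}) E[X] tends to 0 (below the triangle threshold p ~ 1/n).


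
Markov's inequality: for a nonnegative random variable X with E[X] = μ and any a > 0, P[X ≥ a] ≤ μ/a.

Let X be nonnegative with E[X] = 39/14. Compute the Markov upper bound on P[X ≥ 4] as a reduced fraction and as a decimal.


μ = E[X] = 39/14, a = 4.
Markov: P[X ≥ 4] ≤ μ/a = (39/14)/4 = 39/56.
Numerically: ≈ 0.6964.
(Since a = 4 > μ = 2.7857, the bound 39/56 is < 1 and informative.)

P[X ≥ 4] ≤ 39/56 ≈ 0.6964.


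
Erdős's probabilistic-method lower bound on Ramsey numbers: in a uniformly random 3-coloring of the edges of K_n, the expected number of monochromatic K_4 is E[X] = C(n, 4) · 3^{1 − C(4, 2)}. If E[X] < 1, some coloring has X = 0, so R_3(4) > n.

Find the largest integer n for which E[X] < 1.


We need C(n, 4) · 3^{1 − 6} < 1, i.e. C(n, 4) < 3^{6 − 1} = 243.
Check values of n near the boundary:
  n = 8: C(8, 4) = 70; 70 < 243? YES
  n = 9: C(9, 4) = 126; 126 < 243? YES
  n = 10: C(10, 4) = 210; 210 < 243? YES
  n = 11: C(11, 4) = 330; 330 < 243? NO
  n = 12: C(12, 4) = 495; 495 < 243? NO
The largest n with C(n, 4) < 243 is n = 10 (where E[X] = 70/81 ≈ 0.864). Hence R_3(4) > 10, i.e. R_3(4) ≥ 11.

Largest n = 10; hence R_3(4) > 10.


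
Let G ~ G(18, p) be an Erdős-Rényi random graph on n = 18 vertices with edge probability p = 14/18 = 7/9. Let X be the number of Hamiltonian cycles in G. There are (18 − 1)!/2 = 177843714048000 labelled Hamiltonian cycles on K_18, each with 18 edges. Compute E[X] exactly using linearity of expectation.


K_18 has (18 − 1)!/2 = 177843714048000 labelled Hamiltonian cycles.
For each such Hamiltonian cycle H, let X_H = 1 if all 18 edges of H are present in G. Then P[X_H = 1] = p^{18} = (7/9)^{18} = 1628413597910449/150094635296999121.
By linearity of expectation: E[X] = Σ_H E[X_H] = 177843714048000 · p^{18} = 177843714048000 · 1628413597910449/150094635296999121 = 397260798708725298034688000/205891132094649.
Numerically: E[X] ≈ 1.93e+12.

E[X] = 177843714048000 · (7/9)^{18} = 397260798708725298034688000/205891132094649 ≈ 1.93e+12.


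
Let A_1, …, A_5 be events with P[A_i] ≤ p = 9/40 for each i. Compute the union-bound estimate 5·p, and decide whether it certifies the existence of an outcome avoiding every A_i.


Union bound: P[∪_{i=1}^{5} A_i] ≤ Σ_i P[A_i] ≤ 5·p = 5·(9/40) = 9/8.
Numerically: 9/8 ≈ 1.125.
Is 9/8 < 1? NO.
Since the bound 9/8 is ≥ 1, the union bound is uninformative here; it does NOT by itself certify existence.

5·p = 9/8 ≈ 1.125; existence NOT certified by the union bound.


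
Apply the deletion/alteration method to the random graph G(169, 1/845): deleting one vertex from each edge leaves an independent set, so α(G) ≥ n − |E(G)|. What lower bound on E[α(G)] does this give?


E[|E(G)|] = C(169, 2)·p = 14196 · (1/845) = 84/5.
E[α(G)] ≥ n − E[|E(G)|] = 169 − 84/5 = 761/5.
Numerically: ≈ 152.200.
(This is only a lower bound; the true E[α(G)] may be larger.)

E[α(G)] ≥ 761/5 ≈ 152.200.


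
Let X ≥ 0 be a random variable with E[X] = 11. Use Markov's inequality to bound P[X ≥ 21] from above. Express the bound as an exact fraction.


μ = E[X] = 11, a = 21.
Markov: P[X ≥ 21] ≤ μ/a = (11)/21 = 11/21.
Numerically: ≈ 0.524.
(Since a = 21 > μ = 11.000, the bound 11/21 is < 1 and informative.)

P[X ≥ 21] ≤ 11/21 ≈ 0.524.


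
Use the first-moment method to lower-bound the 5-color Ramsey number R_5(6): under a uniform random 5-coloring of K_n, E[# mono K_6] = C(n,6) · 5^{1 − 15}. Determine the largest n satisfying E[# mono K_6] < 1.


We need C(n, 6) · 5^{1 − 15} < 1, i.e. C(n, 6) < 5^{15 − 1} = 6103515625.
Check values of n near the boundary:
  n = 124: C(124, 6) = 4465475476; 4465475476 < 6103515625? YES
  n = 125: C(125, 6) = 4690625500; 4690625500 < 6103515625? YES
  n = 126: C(126, 6) = 4925156775; 4925156775 < 6103515625? YES
  n = 127: C(127, 6) = 5169379425; 5169379425 < 6103515625? YES
  n = 128: C(128, 6) = 5423611200; 5423611200 < 6103515625? YES
  n = 129: C(129, 6) = 5688177600; 5688177600 < 6103515625? YES
  n = 130: C(130, 6) = 5963412000; 5963412000 < 6103515625? YES
  n = 131: C(131, 6) = 6249655776; 6249655776 < 6103515625? NO
  n = 132: C(132, 6) = 6547258432; 6547258432 < 6103515625? NO
The largest n with C(n, 6) < 6103515625 is n = 130 (where E[X] = 47707296/48828125 ≈ 0.977). Hence R_5(6) > 130, i.e. R_5(6) ≥ 131.

Largest n = 130; hence R_5(6) > 130.


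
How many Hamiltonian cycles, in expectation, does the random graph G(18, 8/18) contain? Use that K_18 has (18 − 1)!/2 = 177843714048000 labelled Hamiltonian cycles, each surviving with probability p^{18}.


K_18 has (18 − 1)!/2 = 177843714048000 labelled Hamiltonian cycles.
For each such Hamiltonian cycle H, let X_H = 1 if all 18 edges of H are present in G. Then P[X_H = 1] = p^{18} = (4/9)^{18} = 68719476736/150094635296999121.
Summing the indicators: E[X] = Σ_H E[X_H] = 177843714048000 · p^{18} = 177843714048000 · 68719476736/150094635296999121 = 16764508875398316032000/205891132094649.
Numerically: E[X] ≈ 8.14e+07.

E[X] = 177843714048000 · (4/9)^{18} = 16764508875398316032000/205891132094649 ≈ 8.14e+07.


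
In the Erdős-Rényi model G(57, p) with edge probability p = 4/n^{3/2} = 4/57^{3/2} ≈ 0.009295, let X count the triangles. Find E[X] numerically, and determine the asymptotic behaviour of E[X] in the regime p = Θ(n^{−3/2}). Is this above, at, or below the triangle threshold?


Number of potential triangles: C(57, 3) = 29260.
Each occurs with probability p³ ≈ (0.009295)³ ≈ 8.030510e-07.
By linearity: E[X] = C(57, 3)·p³ ≈ 29260 · 8.030510e-07 ≈ 0.0235.
Since α = 3/2 > 1, p = c/n^{3/2} = o(1/n) is below the triangle threshold p ~ 1/n. Asymptotically E[X] ~ (c³/6)·n^{3(1−α)} = (4³/6)·n^{-1.5} → 0, so by Markov's inequality G has no triangles w.h.p.

E[X] ≈ 0.0235; in regime p = Θ(1/n^{3/2}) E[X] tends to 0 (below the triangle threshold p ~ 1/n).


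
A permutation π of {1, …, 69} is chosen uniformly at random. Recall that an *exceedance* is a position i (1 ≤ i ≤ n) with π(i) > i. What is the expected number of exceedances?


Write X = Σ_{i=1}^{69} X_i, where X_i = 1_{π(i) > i}.
For each fixed i, π(i) is uniform over {1, …, 69} (marginal of a uniform permutation), so P[π(i) > i] = (n − i)/n. Summing: Σ_{i=1}^{69} (n − i)/n = (0 + 1 + … + 68)/69 = 69(69 − 1)/(2·69) = (69 − 1)/2.
Hence E[X] = Σ_{i=1}^{69} (69 − i)/69 = 34 ≈ 34.00000.

E[X] = 34 = 34.00000.


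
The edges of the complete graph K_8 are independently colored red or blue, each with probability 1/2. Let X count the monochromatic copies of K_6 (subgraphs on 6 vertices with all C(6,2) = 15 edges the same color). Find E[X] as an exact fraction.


Let X = Σ_S X_S over the C(8, 6) = 28 subsets S of size 6, where X_S = 1 if the K_6 on S is monochromatic.
For a fixed S, the K_6 on S has C(6, 2) = 15 edges. P[all 15 edges red] = (1/2)^15, and likewise for blue, so P[monochromatic] = 2·(1/2)^15 = 2^{1 − 15} = 1/16384.
Summing: E[X] = C(8, 6) · 2^{1 − 15} = 28 · 1/16384 = 7/4096.
Numerically: E[X] ≈ 0.002.

E[X] = C(8,6)·2^(1−C(6,2)) = 7/4096 ≈ 0.002.


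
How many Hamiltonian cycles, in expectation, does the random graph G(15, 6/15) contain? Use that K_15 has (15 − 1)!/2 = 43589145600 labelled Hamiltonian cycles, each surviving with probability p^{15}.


K_15 has (15 − 1)!/2 = 43589145600 labelled Hamiltonian cycles.
For each such Hamiltonian cycle H, let X_H = 1 if all 15 edges of H are present in G. Then P[X_H = 1] = p^{15} = (2/5)^{15} = 32768/30517578125.
By linearity: E[X] = Σ_H E[X_H] = 43589145600 · p^{15} = 43589145600 · 32768/30517578125 = 57133164920832/1220703125.
Numerically: E[X] ≈ 46803.

E[X] = 43589145600 · (2/5)^{15} = 57133164920832/1220703125 ≈ 46803.


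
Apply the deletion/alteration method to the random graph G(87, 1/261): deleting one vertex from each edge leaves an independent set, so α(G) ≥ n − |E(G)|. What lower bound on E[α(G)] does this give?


E[|E(G)|] = C(87, 2)·p = 3741 · (1/261) = 43/3.
E[α(G)] ≥ n − E[|E(G)|] = 87 − 43/3 = 218/3.
Numerically: ≈ 72.66667.
(This is only a lower bound; the true E[α(G)] may be larger.)

E[α(G)] ≥ 218/3 ≈ 72.66667.


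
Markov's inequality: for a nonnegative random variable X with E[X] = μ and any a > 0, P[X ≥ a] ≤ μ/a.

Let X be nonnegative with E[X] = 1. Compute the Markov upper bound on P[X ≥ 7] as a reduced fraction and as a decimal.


μ = E[X] = 1, a = 7.
Markov: P[X ≥ 7] ≤ μ/a = (1)/7 = 1/7.
Numerically: ≈ 0.14286.
(Since a = 7 > μ = 1.00000, the bound 1/7 is < 1 and informative.)

P[X ≥ 7] ≤ 1/7 ≈ 0.14286.


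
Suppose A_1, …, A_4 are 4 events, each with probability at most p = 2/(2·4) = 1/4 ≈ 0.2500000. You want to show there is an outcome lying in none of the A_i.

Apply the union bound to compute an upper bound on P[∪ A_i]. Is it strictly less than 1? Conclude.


Union bound: P[∪_{i=1}^{4} A_i] ≤ Σ_i P[A_i] ≤ 4·p = 4·(1/4) = 1.
Numerically: 1 ≈ 1.0000000.
Is 1 < 1? NO.
Since the bound 1 is ≥ 1, the union bound is uninformative here; it does NOT by itself certify existence.

4·p = 1 ≈ 1.0000000; existence NOT certified by the union bound.


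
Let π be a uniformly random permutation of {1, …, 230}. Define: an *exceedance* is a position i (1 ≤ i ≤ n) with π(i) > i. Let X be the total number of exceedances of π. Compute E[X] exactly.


Write X = Σ_{i=1}^{230} X_i, where X_i = 1_{π(i) > i}.
For each fixed i, π(i) is uniform over {1, …, 230} (marginal of a uniform permutation), so P[π(i) > i] = (n − i)/n. Summing: Σ_{i=1}^{230} (n − i)/n = (0 + 1 + … + 229)/230 = 230(230 − 1)/(2·230) = (230 − 1)/2.
Hence E[X] = Σ_{i=1}^{230} (230 − i)/230 = 229/2 ≈ 114.5000.

E[X] = 229/2 = 114.5000.


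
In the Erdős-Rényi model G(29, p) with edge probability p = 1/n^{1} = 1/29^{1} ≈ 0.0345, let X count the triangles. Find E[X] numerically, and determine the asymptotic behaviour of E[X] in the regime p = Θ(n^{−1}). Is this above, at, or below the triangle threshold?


Number of potential triangles: C(29, 3) = 3654.
Each occurs with probability p³ ≈ (0.0345)³ ≈ 4.10021e-05.
By linearity: E[X] = C(29, 3)·p³ ≈ 3654 · 4.10021e-05 ≈ 0.150.
Here α = 1, so p = 1/n is exactly at the triangle threshold p ~ 1/n. Asymptotically E[X] → c³/6 = 1³/6 = 1/6 ≈ 0.167, a bounded constant. In this regime the triangle count is asymptotically Poisson(c³/6).

E[X] ≈ 0.150; in regime p = Θ(1/n^{1}) E[X] stays bounded (at the triangle threshold p ~ 1/n).


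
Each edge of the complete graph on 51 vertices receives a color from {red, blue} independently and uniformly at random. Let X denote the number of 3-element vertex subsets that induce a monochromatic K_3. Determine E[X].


Let X = Σ_S X_S over the C(51, 3) = 20825 subsets S of size 3, where X_S = 1 if the K_3 on S is monochromatic.
For a fixed S, the K_3 on S has C(3, 2) = 3 edges. P[all 3 edges red] = (1/2)^3, and likewise for blue, so P[monochromatic] = 2·(1/2)^3 = 2^{1 − 3} = 1/4.
Summing: E[X] = C(51, 3) · 2^{1 − 3} = 20825 · 1/4 = 20825/4.
Numerically: E[X] ≈ 5206.2500.

E[X] = C(51,3)·2^(1−C(3,2)) = 20825/4 ≈ 5206.2500.


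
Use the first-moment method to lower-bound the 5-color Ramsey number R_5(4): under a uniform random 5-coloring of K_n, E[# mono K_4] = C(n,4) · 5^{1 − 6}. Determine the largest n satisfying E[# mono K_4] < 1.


We need C(n, 4) · 5^{1 − 6} < 1, i.e. C(n, 4) < 5^{6 − 1} = 3125.
Check values of n near the boundary:
  n = 12: C(12, 4) = 495; 495 < 3125? YES
  n = 13: C(13, 4) = 715; 715 < 3125? YES
  n = 14: C(14, 4) = 1001; 1001 < 3125? YES
  n = 15: C(15, 4) = 1365; 1365 < 3125? YES
  n = 16: C(16, 4) = 1820; 1820 < 3125? YES
  n = 17: C(17, 4) = 2380; 2380 < 3125? YES
  n = 18: C(18, 4) = 3060; 3060 < 3125? YES
  n = 19: C(19, 4) = 3876; 3876 < 3125? NO
  n = 20: C(20, 4) = 4845; 4845 < 3125? NO
  n = 21: C(21, 4) = 5985; 5985 < 3125? NO
The largest n with C(n, 4) < 3125 is n = 18 (where E[X] = 612/625 ≈ 0.97920). Hence R_5(4) > 18, i.e. R_5(4) ≥ 19.

Largest n = 18; hence R_5(4) > 18.


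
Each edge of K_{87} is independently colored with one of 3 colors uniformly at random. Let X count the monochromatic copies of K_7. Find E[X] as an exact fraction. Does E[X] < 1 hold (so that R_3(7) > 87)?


E[X] = C(87, 7) · 3^{1 − 21} = 5843355957 · 3^{−20} = 5843355957/3486784401.
As a reduced fraction: E[X] = 72140197/43046721 ≈ 1.6759.
Is E[X] < 1? NO.
Since E[X] ≥ 1, the first-moment bound is inconclusive at n = 87; it does NOT by itself certify R_3(7) > 87.

E[X] = 72140197/43046721 ≈ 1.6759; E[X] ≥ 1; first-moment method inconclusive here.


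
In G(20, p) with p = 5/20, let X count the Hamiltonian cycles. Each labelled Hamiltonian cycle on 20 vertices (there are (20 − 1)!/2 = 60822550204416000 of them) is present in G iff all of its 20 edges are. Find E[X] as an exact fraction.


K_20 has (20 − 1)!/2 = 60822550204416000 labelled Hamiltonian cycles.
For each such Hamiltonian cycle H, let X_H = 1 if all 20 edges of H are present in G. Then P[X_H = 1] = p^{20} = (1/4)^{20} = 1/1099511627776.
By linearity of expectation: E[X] = Σ_H E[X_H] = 60822550204416000 · p^{20} = 60822550204416000 · 1/1099511627776 = 1856156927625/33554432.
Numerically: E[X] ≈ 5.532e+04.

E[X] = 60822550204416000 · (1/4)^{20} = 1856156927625/33554432 ≈ 5.532e+04.


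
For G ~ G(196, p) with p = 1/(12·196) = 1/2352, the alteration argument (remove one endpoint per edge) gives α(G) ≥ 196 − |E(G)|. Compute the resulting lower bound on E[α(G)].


E[|E(G)|] = C(196, 2)·p = 19110 · (1/2352) = 65/8.
E[α(G)] ≥ n − E[|E(G)|] = 196 − 65/8 = 1503/8.
Numerically: ≈ 187.875000.
(This is only a lower bound; the true E[α(G)] may be larger.)

E[α(G)] ≥ 1503/8 ≈ 187.875000.


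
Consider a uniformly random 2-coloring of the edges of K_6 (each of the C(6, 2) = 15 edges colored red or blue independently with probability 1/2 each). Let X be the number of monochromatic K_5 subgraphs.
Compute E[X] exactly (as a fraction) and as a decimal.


Let X = Σ_S X_S over the C(6, 5) = 6 subsets S of size 5, where X_S = 1 if the K_5 on S is monochromatic.
For a fixed S, the K_5 on S has C(5, 2) = 10 edges. P[all 10 edges red] = (1/2)^10, and likewise for blue, so P[monochromatic] = 2·(1/2)^10 = 2^{1 − 10} = 1/512.
Summing: E[X] = C(6, 5) · 2^{1 − 10} = 6 · 1/512 = 3/256.
Numerically: E[X] ≈ 0.012.

E[X] = C(6,5)·2^(1−C(5,2)) = 3/256 ≈ 0.012.


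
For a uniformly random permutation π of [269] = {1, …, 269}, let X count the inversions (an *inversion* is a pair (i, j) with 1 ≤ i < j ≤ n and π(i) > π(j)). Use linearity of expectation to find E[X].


Write X = Σ X_I over the C(269, 2) = 36046 pairs i < j, with X_I the indicator of one inversion.
There are 36046 indicators.
For each fixed pair i < j, the values π(i) and π(j) are two distinct elements of {1, …, 269} in uniformly random order; by symmetry P[π(i) > π(j)] = 1/2.
By linearity: E[X] = 36046 · (1/2) = C(269, 2) · (1/2) = 36046/2 = 18023 ≈ 18023.00000.

E[X] = 18023 = 18023.00000.


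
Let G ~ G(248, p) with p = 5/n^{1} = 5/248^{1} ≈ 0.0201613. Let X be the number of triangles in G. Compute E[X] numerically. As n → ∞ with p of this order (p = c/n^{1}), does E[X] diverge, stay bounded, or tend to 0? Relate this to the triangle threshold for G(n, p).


Number of potential triangles: C(248, 3) = 2511496.
Each occurs with probability p³ ≈ (0.0201613)³ ≈ 8.19511346e-06.
By linearity: E[X] = C(248, 3)·p³ ≈ 2511496 · 8.19511346e-06 ≈ 20.581995.
Here α = 1, so p = 5/n is exactly at the triangle threshold p ~ 1/n. Asymptotically E[X] → c³/6 = 5³/6 = 125/6 ≈ 20.833333, a bounded constant. In this regime the triangle count is asymptotically Poisson(c³/6).

E[X] ≈ 20.581995; in regime p = Θ(1/n^{1}) E[X] stays bounded (at the triangle threshold p ~ 1/n).


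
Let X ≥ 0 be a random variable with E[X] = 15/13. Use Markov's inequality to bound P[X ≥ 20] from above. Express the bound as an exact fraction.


μ = E[X] = 15/13, a = 20.
Markov: P[X ≥ 20] ≤ μ/a = (15/13)/20 = 3/52.
Numerically: ≈ 0.057692.
(Since a = 20 > μ = 1.153846, the bound 3/52 is < 1 and informative.)

P[X ≥ 20] ≤ 3/52 ≈ 0.057692.


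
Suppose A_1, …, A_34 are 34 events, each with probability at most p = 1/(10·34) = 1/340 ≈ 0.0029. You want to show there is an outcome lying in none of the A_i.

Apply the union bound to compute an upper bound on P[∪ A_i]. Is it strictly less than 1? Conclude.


Union bound: P[∪_{i=1}^{34} A_i] ≤ Σ_i P[A_i] ≤ 34·p = 34·(1/340) = 1/10.
Numerically: 1/10 ≈ 0.1000.
Is 1/10 < 1? YES.
Since P[∪ A_i] ≤ 1/10 < 1, the complement has P[∩ A_i^c] ≥ 1 − 1/10 = 9/10 > 0, so some outcome avoids every A_i.

34·p = 1/10 ≈ 0.1000; existence CERTIFIED by the union bound.


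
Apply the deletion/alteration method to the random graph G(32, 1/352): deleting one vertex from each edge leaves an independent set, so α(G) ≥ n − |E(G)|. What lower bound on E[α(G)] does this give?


E[|E(G)|] = C(32, 2)·p = 496 · (1/352) = 31/22.
E[α(G)] ≥ n − E[|E(G)|] = 32 − 31/22 = 673/22.
Numerically: ≈ 30.5909.
(This is only a lower bound; the true E[α(G)] may be larger.)

E[α(G)] ≥ 673/22 ≈ 30.5909.


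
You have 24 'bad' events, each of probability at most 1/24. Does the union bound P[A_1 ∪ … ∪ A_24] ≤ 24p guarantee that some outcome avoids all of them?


Union bound: P[∪_{i=1}^{24} A_i] ≤ Σ_i P[A_i] ≤ 24·p = 24·(1/24) = 1.
Numerically: 1 ≈ 1.0000.
Is 1 < 1? NO.
Since the bound 1 is ≥ 1, the union bound is uninformative here; it does NOT by itself certify existence.

24·p = 1 ≈ 1.0000; existence NOT certified by the union bound.


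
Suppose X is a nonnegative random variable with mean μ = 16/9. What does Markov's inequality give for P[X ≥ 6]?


μ = E[X] = 16/9, a = 6.
Markov: P[X ≥ 6] ≤ μ/a = (16/9)/6 = 8/27.
Numerically: ≈ 0.296.
(Since a = 6 > μ = 1.778, the bound 8/27 is < 1 and informative.)

P[X ≥ 6] ≤ 8/27 ≈ 0.296.


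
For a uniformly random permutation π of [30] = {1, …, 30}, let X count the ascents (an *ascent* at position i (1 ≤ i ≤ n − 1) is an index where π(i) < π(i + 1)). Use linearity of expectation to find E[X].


Write X = Σ X_I over i = 1, …, 29, with X_I the indicator of one ascent.
There are 29 indicators.
For each fixed i, the pair (π(i), π(i+1)) is a uniformly random ordered pair of distinct values from {1, …, 30}; by symmetry P[π(i) < π(i+1)] = 1/2.
By linearity: E[X] = 29 · (1/2) = (30 − 1) · (1/2) = 29/2 ≈ 14.50000.

E[X] = 29/2 = 14.50000.


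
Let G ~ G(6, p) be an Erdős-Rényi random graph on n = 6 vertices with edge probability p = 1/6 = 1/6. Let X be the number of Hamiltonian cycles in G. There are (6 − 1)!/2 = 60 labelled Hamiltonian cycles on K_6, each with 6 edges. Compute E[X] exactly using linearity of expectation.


K_6 has (6 − 1)!/2 = 60 labelled Hamiltonian cycles.
For each such Hamiltonian cycle H, let X_H = 1 if all 6 edges of H are present in G. Then P[X_H = 1] = p^{6} = (1/6)^{6} = 1/46656.
By linearity: E[X] = Σ_H E[X_H] = 60 · p^{6} = 60 · 1/46656 = 5/3888.
Numerically: E[X] ≈ 0.001286.

E[X] = 60 · (1/6)^{6} = 5/3888 ≈ 0.001286.


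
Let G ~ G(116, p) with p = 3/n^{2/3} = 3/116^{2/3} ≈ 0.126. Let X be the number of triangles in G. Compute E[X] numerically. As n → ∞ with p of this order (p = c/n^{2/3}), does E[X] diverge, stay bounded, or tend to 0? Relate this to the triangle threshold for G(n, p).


Number of potential triangles: C(116, 3) = 253460.
Each occurs with probability p³ ≈ (0.126)³ ≈ 2.00654e-03.
By linearity: E[X] = C(116, 3)·p³ ≈ 253460 · 2.00654e-03 ≈ 508.578.
Since α = 2/3 < 1, p = c/n^{2/3} ≫ 1/n is above the triangle threshold p ~ 1/n. Asymptotically E[X] ~ (c³/6)·n^{3(1−α)} = (3³/6)·n^{1} → ∞; triangles are abundant w.h.p.

E[X] ≈ 508.578; in regime p = Θ(1/n^{2/3}) E[X] diverges (above the triangle threshold p ~ 1/n).


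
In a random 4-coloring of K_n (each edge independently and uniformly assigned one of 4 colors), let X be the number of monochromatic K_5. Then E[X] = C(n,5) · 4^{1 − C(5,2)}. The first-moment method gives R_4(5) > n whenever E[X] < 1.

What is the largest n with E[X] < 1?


We need C(n, 5) · 4^{1 − 10} < 1, i.e. C(n, 5) < 4^{10 − 1} = 262144.
Check values of n near the boundary:
  n = 27: C(27, 5) = 80730; 80730 < 262144? YES
  n = 28: C(28, 5) = 98280; 98280 < 262144? YES
  n = 29: C(29, 5) = 118755; 118755 < 262144? YES
  n = 30: C(30, 5) = 142506; 142506 < 262144? YES
  n = 31: C(31, 5) = 169911; 169911 < 262144? YES
  n = 32: C(32, 5) = 201376; 201376 < 262144? YES
  n = 33: C(33, 5) = 237336; 237336 < 262144? YES
  n = 34: C(34, 5) = 278256; 278256 < 262144? NO
  n = 35: C(35, 5) = 324632; 324632 < 262144? NO
  n = 36: C(36, 5) = 376992; 376992 < 262144? NO
The largest n with C(n, 5) < 262144 is n = 33 (where E[X] = 29667/32768 ≈ 0.9053650). Hence R_4(5) > 33, i.e. R_4(5) ≥ 34.

Largest n = 33; hence R_4(5) > 33.


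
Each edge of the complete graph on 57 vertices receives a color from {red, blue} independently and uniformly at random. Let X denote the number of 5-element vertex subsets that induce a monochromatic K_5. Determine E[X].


Let X = Σ_S X_S over the C(57, 5) = 4187106 subsets S of size 5, where X_S = 1 if the K_5 on S is monochromatic.
For a fixed S, the K_5 on S has C(5, 2) = 10 edges. P[all 10 edges red] = (1/2)^10, and likewise for blue, so P[monochromatic] = 2·(1/2)^10 = 2^{1 − 10} = 1/512.
By linearity: E[X] = C(57, 5) · 2^{1 − 10} = 4187106 · 1/512 = 2093553/256.
Numerically: E[X] ≈ 8177.941.

E[X] = C(57,5)·2^(1−C(5,2)) = 2093553/256 ≈ 8177.941.


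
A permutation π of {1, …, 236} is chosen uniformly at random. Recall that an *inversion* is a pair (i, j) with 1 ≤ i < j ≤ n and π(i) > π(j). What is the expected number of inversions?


Write X = Σ X_I over the C(236, 2) = 27730 pairs i < j, with X_I the indicator of one inversion.
There are 27730 indicators.
For each fixed pair i < j, the values π(i) and π(j) are two distinct elements of {1, …, 236} in uniformly random order; by symmetry P[π(i) > π(j)] = 1/2.
By linearity: E[X] = 27730 · (1/2) = C(236, 2) · (1/2) = 27730/2 = 13865 ≈ 13865.000000.

E[X] = 13865 = 13865.000000.


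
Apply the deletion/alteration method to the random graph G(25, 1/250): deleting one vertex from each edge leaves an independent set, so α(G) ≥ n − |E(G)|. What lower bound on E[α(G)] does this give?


E[|E(G)|] = C(25, 2)·p = 300 · (1/250) = 6/5.
E[α(G)] ≥ n − E[|E(G)|] = 25 − 6/5 = 119/5.
Numerically: ≈ 23.80000.
(This is only a lower bound; the true E[α(G)] may be larger.)

E[α(G)] ≥ 119/5 ≈ 23.80000.


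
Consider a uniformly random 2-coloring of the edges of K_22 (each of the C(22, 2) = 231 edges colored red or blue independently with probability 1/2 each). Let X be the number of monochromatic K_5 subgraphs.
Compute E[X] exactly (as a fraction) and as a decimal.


Let X = Σ_S X_S over the C(22, 5) = 26334 subsets S of size 5, where X_S = 1 if the K_5 on S is monochromatic.
For a fixed S, the K_5 on S has C(5, 2) = 10 edges. P[all 10 edges red] = (1/2)^10, and likewise for blue, so P[monochromatic] = 2·(1/2)^10 = 2^{1 − 10} = 1/512.
By linearity: E[X] = C(22, 5) · 2^{1 − 10} = 26334 · 1/512 = 13167/256.
Numerically: E[X] ≈ 51.433594.

E[X] = C(22,5)·2^(1−C(5,2)) = 13167/256 ≈ 51.433594.


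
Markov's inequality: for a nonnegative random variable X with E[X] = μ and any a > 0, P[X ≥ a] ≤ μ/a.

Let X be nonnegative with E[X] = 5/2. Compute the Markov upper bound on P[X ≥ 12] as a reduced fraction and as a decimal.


μ = E[X] = 5/2, a = 12.
Markov: P[X ≥ 12] ≤ μ/a = (5/2)/12 = 5/24.
Numerically: ≈ 0.208333.
(Since a = 12 > μ = 2.500000, the bound 5/24 is < 1 and informative.)

P[X ≥ 12] ≤ 5/24 ≈ 0.208333.


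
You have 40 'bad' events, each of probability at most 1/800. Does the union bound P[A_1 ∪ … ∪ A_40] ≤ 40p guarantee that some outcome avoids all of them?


Union bound: P[∪_{i=1}^{40} A_i] ≤ Σ_i P[A_i] ≤ 40·p = 40·(1/800) = 1/20.
Numerically: 1/20 ≈ 0.0500000.
Is 1/20 < 1? YES.
Since P[∪ A_i] ≤ 1/20 < 1, the complement has P[∩ A_i^c] ≥ 1 − 1/20 = 19/20 > 0, so some outcome avoids every A_i.

40·p = 1/20 ≈ 0.0500000; existence CERTIFIED by the union bound.


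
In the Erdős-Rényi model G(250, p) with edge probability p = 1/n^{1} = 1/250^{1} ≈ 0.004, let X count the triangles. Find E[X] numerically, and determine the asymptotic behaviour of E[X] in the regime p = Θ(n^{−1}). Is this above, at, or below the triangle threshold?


Number of potential triangles: C(250, 3) = 2573000.
Each occurs with probability p³ ≈ (0.004)³ ≈ 6.4000000e-08.
By linearity: E[X] = C(250, 3)·p³ ≈ 2573000 · 6.4000000e-08 ≈ 0.16467.
Here α = 1, so p = 1/n is exactly at the triangle threshold p ~ 1/n. Asymptotically E[X] → c³/6 = 1³/6 = 1/6 ≈ 0.16667, a bounded constant. In this regime the triangle count is asymptotically Poisson(c³/6).

E[X] ≈ 0.16467; in regime p = Θ(1/n^{1}) E[X] stays bounded (at the triangle threshold p ~ 1/n).


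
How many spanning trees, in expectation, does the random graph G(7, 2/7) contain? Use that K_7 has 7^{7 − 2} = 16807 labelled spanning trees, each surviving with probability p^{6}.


K_7 has 7^{7 − 2} = 16807 labelled spanning trees.
For each such spanning tree H, let X_H = 1 if all 6 edges of H are present in G. Then P[X_H = 1] = p^{6} = (2/7)^{6} = 64/117649.
By linearity of expectation: E[X] = Σ_H E[X_H] = 16807 · p^{6} = 16807 · 64/117649 = 64/7.
Numerically: E[X] ≈ 9.14.

E[X] = 16807 · (2/7)^{6} = 64/7 ≈ 9.14.


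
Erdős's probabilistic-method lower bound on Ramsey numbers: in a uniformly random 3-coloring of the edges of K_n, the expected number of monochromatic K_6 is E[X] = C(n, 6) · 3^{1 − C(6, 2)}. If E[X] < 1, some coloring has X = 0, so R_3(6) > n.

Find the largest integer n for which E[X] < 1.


We need C(n, 6) · 3^{1 − 15} < 1, i.e. C(n, 6) < 3^{15 − 1} = 4782969.
Check values of n near the boundary:
  n = 36: C(36, 6) = 1947792; 1947792 < 4782969? YES
  n = 37: C(37, 6) = 2324784; 2324784 < 4782969? YES
  n = 38: C(38, 6) = 2760681; 2760681 < 4782969? YES
  n = 39: C(39, 6) = 3262623; 3262623 < 4782969? YES
  n = 40: C(40, 6) = 3838380; 3838380 < 4782969? YES
  n = 41: C(41, 6) = 4496388; 4496388 < 4782969? YES
  n = 42: C(42, 6) = 5245786; 5245786 < 4782969? NO
  n = 43: C(43, 6) = 6096454; 6096454 < 4782969? NO
  n = 44: C(44, 6) = 7059052; 7059052 < 4782969? NO
The largest n with C(n, 6) < 4782969 is n = 41 (where E[X] = 1498796/1594323 ≈ 0.9401). Hence R_3(6) > 41, i.e. R_3(6) ≥ 42.

Largest n = 41; hence R_3(6) > 41.


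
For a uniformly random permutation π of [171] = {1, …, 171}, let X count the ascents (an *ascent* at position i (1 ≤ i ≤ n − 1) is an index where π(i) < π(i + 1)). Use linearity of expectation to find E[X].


Write X = Σ X_I over i = 1, …, 170, with X_I the indicator of one ascent.
There are 170 indicators.
For each fixed i, the pair (π(i), π(i+1)) is a uniformly random ordered pair of distinct values from {1, …, 171}; by symmetry P[π(i) < π(i+1)] = 1/2.
By linearity: E[X] = 170 · (1/2) = (171 − 1) · (1/2) = 85 ≈ 85.000000.

E[X] = 85 = 85.000000.


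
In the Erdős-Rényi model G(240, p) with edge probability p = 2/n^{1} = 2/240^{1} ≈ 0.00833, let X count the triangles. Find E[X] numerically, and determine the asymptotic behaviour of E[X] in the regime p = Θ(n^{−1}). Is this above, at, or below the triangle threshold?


Number of potential triangles: C(240, 3) = 2275280.
Each occurs with probability p³ ≈ (0.00833)³ ≈ 5.78704e-07.
By linearity: E[X] = C(240, 3)·p³ ≈ 2275280 · 5.78704e-07 ≈ 1.317.
Here α = 1, so p = 2/n is exactly at the triangle threshold p ~ 1/n. Asymptotically E[X] → c³/6 = 2³/6 = 4/3 ≈ 1.333, a bounded constant. In this regime the triangle count is asymptotically Poisson(c³/6).

E[X] ≈ 1.317; in regime p = Θ(1/n^{1}) E[X] stays bounded (at the triangle threshold p ~ 1/n).


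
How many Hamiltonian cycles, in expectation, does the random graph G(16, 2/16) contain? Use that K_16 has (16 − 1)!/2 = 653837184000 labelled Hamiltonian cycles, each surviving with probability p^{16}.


K_16 has (16 − 1)!/2 = 653837184000 labelled Hamiltonian cycles.
For each such Hamiltonian cycle H, let X_H = 1 if all 16 edges of H are present in G. Then P[X_H = 1] = p^{16} = (1/8)^{16} = 1/281474976710656.
By linearity of expectation: E[X] = Σ_H E[X_H] = 653837184000 · p^{16} = 653837184000 · 1/281474976710656 = 638512875/274877906944.
Numerically: E[X] ≈ 0.0023229.

E[X] = 653837184000 · (1/8)^{16} = 638512875/274877906944 ≈ 0.0023229.


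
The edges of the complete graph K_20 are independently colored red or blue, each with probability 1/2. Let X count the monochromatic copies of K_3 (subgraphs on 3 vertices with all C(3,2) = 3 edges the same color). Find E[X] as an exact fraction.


Let X = Σ_S X_S over the C(20, 3) = 1140 subsets S of size 3, where X_S = 1 if the K_3 on S is monochromatic.
For a fixed S, the K_3 on S has C(3, 2) = 3 edges. P[all 3 edges red] = (1/2)^3, and likewise for blue, so P[monochromatic] = 2·(1/2)^3 = 2^{1 − 3} = 1/4.
By linearity: E[X] = C(20, 3) · 2^{1 − 3} = 1140 · 1/4 = 285.
Numerically: E[X] ≈ 285.000000.

E[X] = C(20,3)·2^(1−C(3,2)) = 285 ≈ 285.000000.


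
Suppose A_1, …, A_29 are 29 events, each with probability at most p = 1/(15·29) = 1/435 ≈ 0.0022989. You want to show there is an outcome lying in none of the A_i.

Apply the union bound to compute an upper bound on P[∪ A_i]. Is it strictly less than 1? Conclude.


Union bound: P[∪_{i=1}^{29} A_i] ≤ Σ_i P[A_i] ≤ 29·p = 29·(1/435) = 1/15.
Numerically: 1/15 ≈ 0.0666667.
Is 1/15 < 1? YES.
Since P[∪ A_i] ≤ 1/15 < 1, the complement has P[∩ A_i^c] ≥ 1 − 1/15 = 14/15 > 0, so some outcome avoids every A_i.

29·p = 1/15 ≈ 0.0666667; existence CERTIFIED by the union bound.


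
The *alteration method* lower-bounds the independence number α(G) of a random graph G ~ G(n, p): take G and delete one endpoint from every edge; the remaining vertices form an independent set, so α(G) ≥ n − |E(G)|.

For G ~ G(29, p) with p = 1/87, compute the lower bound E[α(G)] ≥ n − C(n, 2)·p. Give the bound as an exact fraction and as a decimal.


E[|E(G)|] = C(29, 2)·p = 406 · (1/87) = 14/3.
E[α(G)] ≥ n − E[|E(G)|] = 29 − 14/3 = 73/3.
Numerically: ≈ 24.333.
(This is only a lower bound; the true E[α(G)] may be larger.)

E[α(G)] ≥ 73/3 ≈ 24.333.


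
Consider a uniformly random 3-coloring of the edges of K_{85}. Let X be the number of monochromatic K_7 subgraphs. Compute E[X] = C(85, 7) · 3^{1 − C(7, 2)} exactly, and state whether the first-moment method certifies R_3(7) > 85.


E[X] = C(85, 7) · 3^{1 − 21} = 4935847320 · 3^{−20} = 4935847320/3486784401.
As a reduced fraction: E[X] = 182809160/129140163 ≈ 1.416.
Is E[X] < 1? NO.
Since E[X] ≥ 1, the first-moment bound is inconclusive at n = 85; it does NOT by itself certify R_3(7) > 85.

E[X] = 182809160/129140163 ≈ 1.416; E[X] ≥ 1; first-moment method inconclusive here.


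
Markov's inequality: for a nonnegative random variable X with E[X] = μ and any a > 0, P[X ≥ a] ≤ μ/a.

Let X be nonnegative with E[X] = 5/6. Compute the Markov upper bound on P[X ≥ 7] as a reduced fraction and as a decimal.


μ = E[X] = 5/6, a = 7.
Markov: P[X ≥ 7] ≤ μ/a = (5/6)/7 = 5/42.
Numerically: ≈ 0.1190.
(Since a = 7 > μ = 0.8333, the bound 5/42 is < 1 and informative.)

P[X ≥ 7] ≤ 5/42 ≈ 0.1190.


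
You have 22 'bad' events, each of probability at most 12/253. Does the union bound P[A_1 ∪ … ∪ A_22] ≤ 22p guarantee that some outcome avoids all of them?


Union bound: P[∪_{i=1}^{22} A_i] ≤ Σ_i P[A_i] ≤ 22·p = 22·(12/253) = 24/23.
Numerically: 24/23 ≈ 1.043478.
Is 24/23 < 1? NO.
Since the bound 24/23 is ≥ 1, the union bound is uninformative here; it does NOT by itself certify existence.

22·p = 24/23 ≈ 1.043478; existence NOT certified by the union bound.


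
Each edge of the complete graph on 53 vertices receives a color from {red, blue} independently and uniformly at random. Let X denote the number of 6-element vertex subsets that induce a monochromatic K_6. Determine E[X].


Let X = Σ_S X_S over the C(53, 6) = 22957480 subsets S of size 6, where X_S = 1 if the K_6 on S is monochromatic.
For a fixed S, the K_6 on S has C(6, 2) = 15 edges. P[all 15 edges red] = (1/2)^15, and likewise for blue, so P[monochromatic] = 2·(1/2)^15 = 2^{1 − 15} = 1/16384.
By linearity: E[X] = C(53, 6) · 2^{1 − 15} = 22957480 · 1/16384 = 2869685/2048.
Numerically: E[X] ≈ 1401.2134.

E[X] = C(53,6)·2^(1−C(6,2)) = 2869685/2048 ≈ 1401.2134.


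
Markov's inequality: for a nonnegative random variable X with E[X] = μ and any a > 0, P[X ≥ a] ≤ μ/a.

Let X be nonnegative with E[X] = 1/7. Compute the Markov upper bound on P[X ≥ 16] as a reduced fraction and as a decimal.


μ = E[X] = 1/7, a = 16.
Markov: P[X ≥ 16] ≤ μ/a = (1/7)/16 = 1/112.
Numerically: ≈ 0.0089.
(Since a = 16 > μ = 0.1429, the bound 1/112 is < 1 and informative.)

P[X ≥ 16] ≤ 1/112 ≈ 0.0089.


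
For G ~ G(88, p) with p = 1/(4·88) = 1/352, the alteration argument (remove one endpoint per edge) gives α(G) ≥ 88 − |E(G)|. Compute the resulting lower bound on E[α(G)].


E[|E(G)|] = C(88, 2)·p = 3828 · (1/352) = 87/8.
E[α(G)] ≥ n − E[|E(G)|] = 88 − 87/8 = 617/8.
Numerically: ≈ 77.12500.
(This is only a lower bound; the true E[α(G)] may be larger.)

E[α(G)] ≥ 617/8 ≈ 77.12500.


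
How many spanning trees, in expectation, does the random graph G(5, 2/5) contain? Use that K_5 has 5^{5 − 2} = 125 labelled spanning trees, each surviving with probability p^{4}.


K_5 has 5^{5 − 2} = 125 labelled spanning trees.
For each such spanning tree H, let X_H = 1 if all 4 edges of H are present in G. Then P[X_H = 1] = p^{4} = (2/5)^{4} = 16/625.
By linearity: E[X] = Σ_H E[X_H] = 125 · p^{4} = 125 · 16/625 = 16/5.
Numerically: E[X] ≈ 3.2.

E[X] = 125 · (2/5)^{4} = 16/5 ≈ 3.2.


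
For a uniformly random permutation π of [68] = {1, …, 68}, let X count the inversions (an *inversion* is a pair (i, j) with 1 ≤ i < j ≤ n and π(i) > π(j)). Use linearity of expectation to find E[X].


Write X = Σ X_I over the C(68, 2) = 2278 pairs i < j, with X_I the indicator of one inversion.
There are 2278 indicators.
For each fixed pair i < j, the values π(i) and π(j) are two distinct elements of {1, …, 68} in uniformly random order; by symmetry P[π(i) > π(j)] = 1/2.
By linearity: E[X] = 2278 · (1/2) = C(68, 2) · (1/2) = 2278/2 = 1139 ≈ 1139.00000.

E[X] = 1139 = 1139.00000.


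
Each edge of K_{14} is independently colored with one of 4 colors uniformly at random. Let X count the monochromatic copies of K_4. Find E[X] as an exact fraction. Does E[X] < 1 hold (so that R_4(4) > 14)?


E[X] = C(14, 4) · 4^{1 − 6} = 1001 · 4^{−5} = 1001/1024.
As a reduced fraction: E[X] = 1001/1024 ≈ 0.977539.
Is E[X] < 1? YES.
Since E[X] < 1, there exists a 4-coloring of K_{14} with no monochromatic K_4; hence R_4(4) > 14.

E[X] = 1001/1024 ≈ 0.977539; E[X] < 1, so R_4(4) > 14.


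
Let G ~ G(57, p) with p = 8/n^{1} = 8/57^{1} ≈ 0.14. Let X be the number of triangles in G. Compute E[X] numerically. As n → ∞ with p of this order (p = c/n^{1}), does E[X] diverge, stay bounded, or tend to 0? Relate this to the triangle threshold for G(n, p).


Number of potential triangles: C(57, 3) = 29260.
Each occurs with probability p³ ≈ (0.14)³ ≈ 2.76468e-03.
By linearity: E[X] = C(57, 3)·p³ ≈ 29260 · 2.76468e-03 ≈ 80.895.
Here α = 1, so p = 8/n is exactly at the triangle threshold p ~ 1/n. Asymptotically E[X] → c³/6 = 8³/6 = 256/3 ≈ 85.333, a bounded constant. In this regime the triangle count is asymptotically Poisson(c³/6).

E[X] ≈ 80.895; in regime p = Θ(1/n^{1}) E[X] stays bounded (at the triangle threshold p ~ 1/n).


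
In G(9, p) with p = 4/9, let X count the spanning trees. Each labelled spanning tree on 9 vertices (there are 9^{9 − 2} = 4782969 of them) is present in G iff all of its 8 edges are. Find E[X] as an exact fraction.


K_9 has 9^{9 − 2} = 4782969 labelled spanning trees.
For each such spanning tree H, let X_H = 1 if all 8 edges of H are present in G. Then P[X_H = 1] = p^{8} = (4/9)^{8} = 65536/43046721.
By linearity: E[X] = Σ_H E[X_H] = 4782969 · p^{8} = 4782969 · 65536/43046721 = 65536/9.
Numerically: E[X] ≈ 7281.78.

E[X] = 4782969 · (4/9)^{8} = 65536/9 ≈ 7281.78.


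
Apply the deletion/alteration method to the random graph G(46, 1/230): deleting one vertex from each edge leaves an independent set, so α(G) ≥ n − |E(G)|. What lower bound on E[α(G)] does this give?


E[|E(G)|] = C(46, 2)·p = 1035 · (1/230) = 9/2.
E[α(G)] ≥ n − E[|E(G)|] = 46 − 9/2 = 83/2.
Numerically: ≈ 41.500000.
(This is only a lower bound; the true E[α(G)] may be larger.)

E[α(G)] ≥ 83/2 ≈ 41.500000.
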